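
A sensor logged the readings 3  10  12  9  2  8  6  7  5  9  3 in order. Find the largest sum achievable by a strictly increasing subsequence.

25

Let S[i] be the best sum of a strictly increasing subsequence ending at i:
i:      1  2  3  4  5  6  7  8  9 10 11
a[i]:   3 10 12  9  2  8  6  7  5  9  3
S:      3 13 25 12  2 11  9 16  8 25  5
Maximum is 25 (e.g. 3 + 10 + 12).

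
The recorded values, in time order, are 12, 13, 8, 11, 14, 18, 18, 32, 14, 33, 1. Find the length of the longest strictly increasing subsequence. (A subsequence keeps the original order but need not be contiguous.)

6

Let dp[i] be the length of the longest such subsequence ending at index i:
i:      1  2  3  4  5  6  7  8  9 10 11
a[i]:  12 13  8 11 14 18 18 32 14 33  1
dp:     1  2  1  2  3  4  4  5  3  6  1
Maximum dp value is 6.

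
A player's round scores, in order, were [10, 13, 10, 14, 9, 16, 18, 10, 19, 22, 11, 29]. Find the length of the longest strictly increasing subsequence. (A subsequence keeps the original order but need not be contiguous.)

8

Let dp[i] be the length of the longest such subsequence ending at index i:
i:      1  2  3  4  5  6  7  8  9 10 11 12
a[i]:  10 13 10 14  9 16 18 10 19 22 11 29
dp:     1  2  1  3  1  4  5  2  6  7  3  8
Maximum dp value is 8.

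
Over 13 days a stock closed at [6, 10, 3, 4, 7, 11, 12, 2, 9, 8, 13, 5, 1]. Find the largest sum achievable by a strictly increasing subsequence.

52

Let S[i] be the best sum of a strictly increasing subsequence ending at i:
i:      1  2  3  4  5  6  7  8  9 10 11 12 13
a[i]:   6 10  3  4  7 11 12  2  9  8 13  5  1
S:      6 16  3  7 14 27 39  2 23 22 52 12  1
Maximum is 52 (e.g. 6 + 10 + 11 + 12 + 13).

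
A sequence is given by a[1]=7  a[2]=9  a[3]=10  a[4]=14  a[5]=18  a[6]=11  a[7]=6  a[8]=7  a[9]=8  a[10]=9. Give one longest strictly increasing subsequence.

7, 9, 10, 14, 18

Patience tails give the LIS length; then backtrack through the dp parents:
7 → extends → [7]
9 → extends → [7, 9]
10 → extends → [7, 9, 10]
14 → extends → [7, 9, 10, 14]
18 → extends → [7, 9, 10, 14, 18]
11 → replaces 14 → [7, 9, 10, 11, 18]
6 → replaces 7 → [6, 9, 10, 11, 18]
7 → replaces 9 → [6, 7, 10, 11, 18]
8 → replaces 10 → [6, 7, 8, 11, 18]
9 → replaces 11 → [6, 7, 8, 9, 18]
Length 5; one witness is 7, 9, 10, 14, 18.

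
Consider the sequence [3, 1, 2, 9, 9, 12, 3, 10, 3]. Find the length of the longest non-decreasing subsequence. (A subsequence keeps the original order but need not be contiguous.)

5

Let dp[i] be the length of the longest such subsequence ending at index i:
i:      1  2  3  4  5  6  7  8  9
a[i]:   3  1  2  9  9 12  3 10  3
dp:     1  1  2  3  4  5  3  5  4
Maximum dp value is 5.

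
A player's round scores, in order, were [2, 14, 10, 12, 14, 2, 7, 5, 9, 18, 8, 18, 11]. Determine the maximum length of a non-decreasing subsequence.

6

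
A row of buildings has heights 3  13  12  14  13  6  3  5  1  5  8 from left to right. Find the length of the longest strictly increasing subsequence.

Track the smallest tail for each achievable length (strict):
3 → extends → [3]
13 → extends → [3, 13]
12 → replaces 13 → [3, 12]
14 → extends → [3, 12, 14]
13 → replaces 14 → [3, 12, 13]
6 → replaces 12 → [3, 6, 13]
3 → already a tail → [3, 6, 13]
5 → replaces 6 → [3, 5, 13]
1 → replaces 3 → [1, 5, 13]
5 → already a tail → [1, 5, 13]
8 → replaces 13 → [1, 5, 8]
Three tails, so the longest strictly increasing subsequence has length 3 (e.g. 3, 13, 14).

3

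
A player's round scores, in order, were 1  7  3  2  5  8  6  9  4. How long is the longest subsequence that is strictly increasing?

Let dp[i] be the length of the longest such subsequence ending at index i:
i:     1 2 3 4 5 6 7 8 9
a[i]:  1 7 3 2 5 8 6 9 4
dp:    1 2 2 2 3 4 4 5 3
Maximum dp value is 5.

5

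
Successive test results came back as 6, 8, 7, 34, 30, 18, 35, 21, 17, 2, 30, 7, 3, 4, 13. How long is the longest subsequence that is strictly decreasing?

6

Negate each value so 'decreasing' becomes 'increasing', then run patience tails on the negated sequence:
-6 → extends → [-6]
-8 → replaces -6 → [-8]
-7 → extends → [-8, -7]
-34 → replaces -8 → [-34, -7]
-30 → replaces -7 → [-34, -30]
-18 → extends → [-34, -30, -18]
-35 → replaces -34 → [-35, -30, -18]
-21 → replaces -18 → [-35, -30, -21]
-17 → extends → [-35, -30, -21, -17]
-2 → extends → [-35, -30, -21, -17, -2]
-30 → already a tail → [-35, -30, -21, -17, -2]
-7 → replaces -2 → [-35, -30, -21, -17, -7]
-3 → extends → [-35, -30, -21, -17, -7, -3]
-4 → replaces -3 → [-35, -30, -21, -17, -7, -4]
-13 → replaces -7 → [-35, -30, -21, -17, -13, -4]
Six tails, so the longest strictly decreasing subsequence of the original has length 6.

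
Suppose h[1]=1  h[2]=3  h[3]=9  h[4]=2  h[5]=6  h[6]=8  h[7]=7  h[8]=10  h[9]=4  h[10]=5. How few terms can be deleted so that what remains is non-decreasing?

Fewest deletions = n − (longest non-decreasing subsequence).
i:      1  2  3  4  5  6  7  8  9 10
h[i]:   1  3  9  2  6  8  7 10  4  5
dp:     1  2  3  2  3  4  4  5  3  4
max dp = 5, so deletions = 10 − 5 = 5.

5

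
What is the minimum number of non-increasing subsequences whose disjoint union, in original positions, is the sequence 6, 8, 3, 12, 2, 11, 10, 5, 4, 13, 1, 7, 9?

Place each on the leftmost legal pile:
6 → new pile 1 (tops now [6])
8 → new pile 2 (tops now [6, 8])
3 → pile 1 (tops now [3, 8])
12 → new pile 3 (tops now [3, 8, 12])
2 → pile 1 (tops now [2, 8, 12])
11 → pile 3 (tops now [2, 8, 11])
10 → pile 3 (tops now [2, 8, 10])
5 → pile 2 (tops now [2, 5, 10])
4 → pile 2 (tops now [2, 4, 10])
13 → new pile 4 (tops now [2, 4, 10, 13])
1 → pile 1 (tops now [1, 4, 10, 13])
7 → pile 3 (tops now [1, 4, 7, 13])
9 → pile 4 (tops now [1, 4, 7, 9])
Four piles.

4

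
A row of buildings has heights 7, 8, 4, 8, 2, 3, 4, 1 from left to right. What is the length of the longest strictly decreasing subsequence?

4

Negate each value so 'decreasing' becomes 'increasing', then run patience tails on the negated sequence:
-7 → extends → [-7]
-8 → replaces -7 → [-8]
-4 → extends → [-8, -4]
-8 → already a tail → [-8, -4]
-2 → extends → [-8, -4, -2]
-3 → replaces -2 → [-8, -4, -3]
-4 → already a tail → [-8, -4, -3]
-1 → extends → [-8, -4, -3, -1]
Four tails, so the longest strictly decreasing subsequence of the original has length 4.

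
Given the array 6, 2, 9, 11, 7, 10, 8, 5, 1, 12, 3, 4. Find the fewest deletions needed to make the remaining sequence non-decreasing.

Fewest deletions = n − (longest non-decreasing subsequence).
i:      1  2  3  4  5  6  7  8  9 10 11 12
a[i]:   6  2  9 11  7 10  8  5  1 12  3  4
dp:     1  1  2  3  2  3  3  2  1  4  2  3
max dp = 4, so deletions = 12 − 4 = 8.

8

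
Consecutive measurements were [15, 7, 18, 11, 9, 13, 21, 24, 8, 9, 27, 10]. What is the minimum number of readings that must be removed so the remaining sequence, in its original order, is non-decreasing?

6

Fewest deletions = n − (longest non-decreasing subsequence).
Patience tails:
15 → extends → [15]
7 → replaces 15 → [7]
18 → extends → [7, 18]
11 → replaces 18 → [7, 11]
9 → replaces 11 → [7, 9]
13 → extends → [7, 9, 13]
21 → extends → [7, 9, 13, 21]
24 → extends → [7, 9, 13, 21, 24]
8 → replaces 9 → [7, 8, 13, 21, 24]
9 → replaces 13 → [7, 8, 9, 21, 24]
27 → extends → [7, 8, 9, 21, 24, 27]
10 → replaces 21 → [7, 8, 9, 10, 24, 27]
Longest non-decreasing subsequence has length 6, so deletions = 12 − 6 = 6.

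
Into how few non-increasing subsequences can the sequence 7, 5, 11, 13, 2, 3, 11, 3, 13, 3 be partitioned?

Place each on the leftmost legal pile:
7 → new pile 1 (tops now [7])
5 → pile 1 (tops now [5])
11 → new pile 2 (tops now [5, 11])
13 → new pile 3 (tops now [5, 11, 13])
2 → pile 1 (tops now [2, 11, 13])
3 → pile 2 (tops now [2, 3, 13])
11 → pile 3 (tops now [2, 3, 11])
3 → pile 2 (tops now [2, 3, 11])
13 → new pile 4 (tops now [2, 3, 11, 13])
3 → pile 2 (tops now [2, 3, 11, 13])
Four piles.

4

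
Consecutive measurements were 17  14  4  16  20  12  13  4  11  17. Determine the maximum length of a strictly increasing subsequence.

Track the smallest tail for each achievable length (strict):
17 → extends → [17]
14 → replaces 17 → [14]
4 → replaces 14 → [4]
16 → extends → [4, 16]
20 → extends → [4, 16, 20]
12 → replaces 16 → [4, 12, 20]
13 → replaces 20 → [4, 12, 13]
4 → already a tail → [4, 12, 13]
11 → replaces 12 → [4, 11, 13]
17 → extends → [4, 11, 13, 17]
Four tails, so the longest strictly increasing subsequence has length 4 (e.g. 4, 12, 13, 17).

4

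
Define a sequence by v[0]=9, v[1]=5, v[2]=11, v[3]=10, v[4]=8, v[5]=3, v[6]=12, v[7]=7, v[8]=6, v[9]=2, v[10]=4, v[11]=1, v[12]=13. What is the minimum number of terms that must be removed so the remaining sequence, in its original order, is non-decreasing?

Fewest deletions = n − (longest non-decreasing subsequence).
i:      0  1  2  3  4  5  6  7  8  9 10 11 12
v[i]:   9  5 11 10  8  3 12  7  6  2  4  1 13
dp:     1  1  2  2  2  1  3  2  2  1  2  1  4
max dp = 4, so deletions = 13 − 4 = 9.

9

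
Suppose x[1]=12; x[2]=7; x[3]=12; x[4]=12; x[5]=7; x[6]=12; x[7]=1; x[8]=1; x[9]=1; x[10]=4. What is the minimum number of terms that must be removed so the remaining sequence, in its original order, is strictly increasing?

Fewest deletions = n − (longest strictly increasing subsequence).
Patience tails:
12 → extends → [12]
7 → replaces 12 → [7]
12 → extends → [7, 12]
12 → already a tail → [7, 12]
7 → already a tail → [7, 12]
12 → already a tail → [7, 12]
1 → replaces 7 → [1, 12]
1 → already a tail → [1, 12]
1 → already a tail → [1, 12]
4 → replaces 12 → [1, 4]
Longest strictly increasing subsequence has length 2, so deletions = 10 − 2 = 8.

8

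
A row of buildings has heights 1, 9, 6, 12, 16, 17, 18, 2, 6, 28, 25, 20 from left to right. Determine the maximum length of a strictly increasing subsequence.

7

Track the smallest tail for each achievable length (strict):
1 → extends → [1]
9 → extends → [1, 9]
6 → replaces 9 → [1, 6]
12 → extends → [1, 6, 12]
16 → extends → [1, 6, 12, 16]
17 → extends → [1, 6, 12, 16, 17]
18 → extends → [1, 6, 12, 16, 17, 18]
2 → replaces 6 → [1, 2, 12, 16, 17, 18]
6 → replaces 12 → [1, 2, 6, 16, 17, 18]
28 → extends → [1, 2, 6, 16, 17, 18, 28]
25 → replaces 28 → [1, 2, 6, 16, 17, 18, 25]
20 → replaces 25 → [1, 2, 6, 16, 17, 18, 20]
Seven tails, so the longest strictly increasing subsequence has length 7 (e.g. 1, 9, 12, 16, 17, 18, 28).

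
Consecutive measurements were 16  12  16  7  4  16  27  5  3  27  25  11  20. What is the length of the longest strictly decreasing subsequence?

5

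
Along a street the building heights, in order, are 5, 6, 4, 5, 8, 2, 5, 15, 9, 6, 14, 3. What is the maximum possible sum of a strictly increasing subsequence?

Let S[i] be the best sum of a strictly increasing subsequence ending at i:
i:      1  2  3  4  5  6  7  8  9 10 11 12
a[i]:   5  6  4  5  8  2  5 15  9  6 14  3
S:      5 11  4  9 19  2  9 34 28 15 42  5
Maximum is 42 (e.g. 5 + 6 + 8 + 9 + 14).

42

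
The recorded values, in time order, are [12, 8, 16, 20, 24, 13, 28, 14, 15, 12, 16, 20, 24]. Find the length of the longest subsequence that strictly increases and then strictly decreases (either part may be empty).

7

inc[i] = longest strictly increasing subsequence ending at i; dec[i] = longest strictly decreasing subsequence starting at i:
i:      1  2  3  4  5  6  7  8  9 10 11 12 13
a[i]:  12  8 16 20 24 13 28 14 15 12 16 20 24
inc:    1  1  2  3  4  2  5  3  4  2  5  6  7
dec:    2  1  3  3  3  2  3  2  2  1  1  1  1
Best peak at i=7 (value 28): inc=5, dec=3, length 5+3−1 = 7.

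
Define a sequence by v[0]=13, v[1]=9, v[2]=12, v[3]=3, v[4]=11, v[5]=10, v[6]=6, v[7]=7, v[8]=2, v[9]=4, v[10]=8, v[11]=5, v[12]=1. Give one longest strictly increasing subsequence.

Patience tails give the LIS length; then backtrack through the dp parents:
13 → extends → [13]
9 → replaces 13 → [9]
12 → extends → [9, 12]
3 → replaces 9 → [3, 12]
11 → replaces 12 → [3, 11]
10 → replaces 11 → [3, 10]
6 → replaces 10 → [3, 6]
7 → extends → [3, 6, 7]
2 → replaces 3 → [2, 6, 7]
4 → replaces 6 → [2, 4, 7]
8 → extends → [2, 4, 7, 8]
5 → replaces 7 → [2, 4, 5, 8]
1 → replaces 2 → [1, 4, 5, 8]
Length 4; one witness is 3, 6, 7, 8.

3, 6, 7, 8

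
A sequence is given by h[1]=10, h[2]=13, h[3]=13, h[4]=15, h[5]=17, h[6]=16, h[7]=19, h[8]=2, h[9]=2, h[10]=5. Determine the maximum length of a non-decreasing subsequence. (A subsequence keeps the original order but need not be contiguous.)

6

Track the smallest tail for each achievable length (allowing ties):
10 → extends → [10]
13 → extends → [10, 13]
13 → extends → [10, 13, 13]
15 → extends → [10, 13, 13, 15]
17 → extends → [10, 13, 13, 15, 17]
16 → replaces 17 → [10, 13, 13, 15, 16]
19 → extends → [10, 13, 13, 15, 16, 19]
2 → replaces 10 → [2, 13, 13, 15, 16, 19]
2 → replaces 13 → [2, 2, 13, 15, 16, 19]
5 → replaces 13 → [2, 2, 5, 15, 16, 19]
Six tails, so the longest non-decreasing subsequence has length 6 (e.g. 10, 13, 13, 15, 17, 19).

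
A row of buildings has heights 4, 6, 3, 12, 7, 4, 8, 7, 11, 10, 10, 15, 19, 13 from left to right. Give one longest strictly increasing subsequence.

4, 6, 7, 8, 11, 15, 19

Patience tails give the LIS length; then backtrack through the dp parents:
4 → extends → [4]
6 → extends → [4, 6]
3 → replaces 4 → [3, 6]
12 → extends → [3, 6, 12]
7 → replaces 12 → [3, 6, 7]
4 → replaces 6 → [3, 4, 7]
8 → extends → [3, 4, 7, 8]
7 → already a tail → [3, 4, 7, 8]
11 → extends → [3, 4, 7, 8, 11]
10 → replaces 11 → [3, 4, 7, 8, 10]
10 → already a tail → [3, 4, 7, 8, 10]
15 → extends → [3, 4, 7, 8, 10, 15]
19 → extends → [3, 4, 7, 8, 10, 15, 19]
13 → replaces 15 → [3, 4, 7, 8, 10, 13, 19]
Length 7; one witness is 4, 6, 7, 8, 11, 15, 19.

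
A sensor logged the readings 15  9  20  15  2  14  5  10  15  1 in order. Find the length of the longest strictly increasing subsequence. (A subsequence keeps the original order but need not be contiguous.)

4

Track the smallest tail for each achievable length (strict):
15 → extends → [15]
9 → replaces 15 → [9]
20 → extends → [9, 20]
15 → replaces 20 → [9, 15]
2 → replaces 9 → [2, 15]
14 → replaces 15 → [2, 14]
5 → replaces 14 → [2, 5]
10 → extends → [2, 5, 10]
15 → extends → [2, 5, 10, 15]
1 → replaces 2 → [1, 5, 10, 15]
Four tails, so the longest strictly increasing subsequence has length 4 (e.g. 2, 5, 10, 15).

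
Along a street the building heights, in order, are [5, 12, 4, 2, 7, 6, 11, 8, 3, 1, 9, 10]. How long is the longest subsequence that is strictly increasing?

5

Let dp[i] be the length of the longest such subsequence ending at index i:
i:      1  2  3  4  5  6  7  8  9 10 11 12
a[i]:   5 12  4  2  7  6 11  8  3  1  9 10
dp:     1  2  1  1  2  2  3  3  2  1  4  5
Maximum dp value is 5.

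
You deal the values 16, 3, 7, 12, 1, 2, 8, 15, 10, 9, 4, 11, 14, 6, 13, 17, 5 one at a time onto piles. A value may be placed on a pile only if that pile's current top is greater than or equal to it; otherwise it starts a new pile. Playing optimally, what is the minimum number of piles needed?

7

Place each on the leftmost legal pile:
16 → new pile 1 (tops now [16])
3 → pile 1 (tops now [3])
7 → new pile 2 (tops now [3, 7])
12 → new pile 3 (tops now [3, 7, 12])
1 → pile 1 (tops now [1, 7, 12])
2 → pile 2 (tops now [1, 2, 12])
8 → pile 3 (tops now [1, 2, 8])
15 → new pile 4 (tops now [1, 2, 8, 15])
10 → pile 4 (tops now [1, 2, 8, 10])
9 → pile 4 (tops now [1, 2, 8, 9])
4 → pile 3 (tops now [1, 2, 4, 9])
11 → new pile 5 (tops now [1, 2, 4, 9, 11])
14 → new pile 6 (tops now [1, 2, 4, 9, 11, 14])
6 → pile 4 (tops now [1, 2, 4, 6, 11, 14])
13 → pile 6 (tops now [1, 2, 4, 6, 11, 13])
17 → new pile 7 (tops now [1, 2, 4, 6, 11, 13, 17])
5 → pile 4 (tops now [1, 2, 4, 5, 11, 13, 17])
Seven piles.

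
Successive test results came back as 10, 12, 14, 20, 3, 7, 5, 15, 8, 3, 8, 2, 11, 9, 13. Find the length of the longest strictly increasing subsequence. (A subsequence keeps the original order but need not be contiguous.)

5

Let dp[i] be the length of the longest such subsequence ending at index i:
i:      1  2  3  4  5  6  7  8  9 10 11 12 13 14 15
a[i]:  10 12 14 20  3  7  5 15  8  3  8  2 11  9 13
dp:     1  2  3  4  1  2  2  4  3  1  3  1  4  4  5
Maximum dp value is 5.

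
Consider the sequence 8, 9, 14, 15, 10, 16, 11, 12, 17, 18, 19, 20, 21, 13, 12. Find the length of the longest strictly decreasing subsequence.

Negate each value so 'decreasing' becomes 'increasing', then run patience tails on the negated sequence:
-8 → extends → [-8]
-9 → replaces -8 → [-9]
-14 → replaces -9 → [-14]
-15 → replaces -14 → [-15]
-10 → extends → [-15, -10]
-16 → replaces -15 → [-16, -10]
-11 → replaces -10 → [-16, -11]
-12 → replaces -11 → [-16, -12]
-17 → replaces -16 → [-17, -12]
-18 → replaces -17 → [-18, -12]
-19 → replaces -18 → [-19, -12]
-20 → replaces -19 → [-20, -12]
-21 → replaces -20 → [-21, -12]
-13 → replaces -12 → [-21, -13]
-12 → extends → [-21, -13, -12]
Three tails, so the longest strictly decreasing subsequence of the original has length 3.

3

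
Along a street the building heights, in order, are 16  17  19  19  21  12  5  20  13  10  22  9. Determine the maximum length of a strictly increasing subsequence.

5

Let dp[i] be the length of the longest such subsequence ending at index i:
i:      1  2  3  4  5  6  7  8  9 10 11 12
a[i]:  16 17 19 19 21 12  5 20 13 10 22  9
dp:     1  2  3  3  4  1  1  4  2  2  5  2
Maximum dp value is 5.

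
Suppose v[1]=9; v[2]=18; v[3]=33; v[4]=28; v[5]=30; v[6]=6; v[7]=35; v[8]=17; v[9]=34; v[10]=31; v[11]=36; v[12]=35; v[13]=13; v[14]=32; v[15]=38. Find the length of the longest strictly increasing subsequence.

7

Track the smallest tail for each achievable length (strict):
9 → extends → [9]
18 → extends → [9, 18]
33 → extends → [9, 18, 33]
28 → replaces 33 → [9, 18, 28]
30 → extends → [9, 18, 28, 30]
6 → replaces 9 → [6, 18, 28, 30]
35 → extends → [6, 18, 28, 30, 35]
17 → replaces 18 → [6, 17, 28, 30, 35]
34 → replaces 35 → [6, 17, 28, 30, 34]
31 → replaces 34 → [6, 17, 28, 30, 31]
36 → extends → [6, 17, 28, 30, 31, 36]
35 → replaces 36 → [6, 17, 28, 30, 31, 35]
13 → replaces 17 → [6, 13, 28, 30, 31, 35]
32 → replaces 35 → [6, 13, 28, 30, 31, 32]
38 → extends → [6, 13, 28, 30, 31, 32, 38]
Seven tails, so the longest strictly increasing subsequence has length 7 (e.g. 9, 18, 28, 30, 35, 36, 38).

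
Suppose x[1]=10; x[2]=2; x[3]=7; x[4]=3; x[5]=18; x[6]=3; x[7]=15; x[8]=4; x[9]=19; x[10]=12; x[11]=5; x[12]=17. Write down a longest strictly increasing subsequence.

Patience tails give the LIS length; then backtrack through the dp parents:
10 → extends → [10]
2 → replaces 10 → [2]
7 → extends → [2, 7]
3 → replaces 7 → [2, 3]
18 → extends → [2, 3, 18]
3 → already a tail → [2, 3, 18]
15 → replaces 18 → [2, 3, 15]
4 → replaces 15 → [2, 3, 4]
19 → extends → [2, 3, 4, 19]
12 → replaces 19 → [2, 3, 4, 12]
5 → replaces 12 → [2, 3, 4, 5]
17 → extends → [2, 3, 4, 5, 17]
Length 5; one witness is 2, 3, 4, 12, 17.

2, 3, 4, 12, 17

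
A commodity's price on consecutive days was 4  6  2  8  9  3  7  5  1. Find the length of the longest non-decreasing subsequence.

Let dp[i] be the length of the longest such subsequence ending at index i:
i:     1 2 3 4 5 6 7 8 9
a[i]:  4 6 2 8 9 3 7 5 1
dp:    1 2 1 3 4 2 3 3 1
Maximum dp value is 4.

4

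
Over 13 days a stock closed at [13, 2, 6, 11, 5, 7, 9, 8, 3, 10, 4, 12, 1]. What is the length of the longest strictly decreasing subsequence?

Negate each value so 'decreasing' becomes 'increasing', then run patience tails on the negated sequence:
-13 → extends → [-13]
-2 → extends → [-13, -2]
-6 → replaces -2 → [-13, -6]
-11 → replaces -6 → [-13, -11]
-5 → extends → [-13, -11, -5]
-7 → replaces -5 → [-13, -11, -7]
-9 → replaces -7 → [-13, -11, -9]
-8 → extends → [-13, -11, -9, -8]
-3 → extends → [-13, -11, -9, -8, -3]
-10 → replaces -9 → [-13, -11, -10, -8, -3]
-4 → replaces -3 → [-13, -11, -10, -8, -4]
-12 → replaces -11 → [-13, -12, -10, -8, -4]
-1 → extends → [-13, -12, -10, -8, -4, -1]
Six tails, so the longest strictly decreasing subsequence of the original has length 6.

6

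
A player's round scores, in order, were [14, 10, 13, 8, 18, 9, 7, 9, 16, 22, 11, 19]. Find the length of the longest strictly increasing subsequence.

Track the smallest tail for each achievable length (strict):
14 → extends → [14]
10 → replaces 14 → [10]
13 → extends → [10, 13]
8 → replaces 10 → [8, 13]
18 → extends → [8, 13, 18]
9 → replaces 13 → [8, 9, 18]
7 → replaces 8 → [7, 9, 18]
9 → already a tail → [7, 9, 18]
16 → replaces 18 → [7, 9, 16]
22 → extends → [7, 9, 16, 22]
11 → replaces 16 → [7, 9, 11, 22]
19 → replaces 22 → [7, 9, 11, 19]
Four tails, so the longest strictly increasing subsequence has length 4 (e.g. 10, 13, 18, 22).

4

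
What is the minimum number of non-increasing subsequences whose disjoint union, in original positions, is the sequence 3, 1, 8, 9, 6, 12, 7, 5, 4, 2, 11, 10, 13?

Place each on the leftmost legal pile:
3 → new pile 1 (tops now [3])
1 → pile 1 (tops now [1])
8 → new pile 2 (tops now [1, 8])
9 → new pile 3 (tops now [1, 8, 9])
6 → pile 2 (tops now [1, 6, 9])
12 → new pile 4 (tops now [1, 6, 9, 12])
7 → pile 3 (tops now [1, 6, 7, 12])
5 → pile 2 (tops now [1, 5, 7, 12])
4 → pile 2 (tops now [1, 4, 7, 12])
2 → pile 2 (tops now [1, 2, 7, 12])
11 → pile 4 (tops now [1, 2, 7, 11])
10 → pile 4 (tops now [1, 2, 7, 10])
13 → new pile 5 (tops now [1, 2, 7, 10, 13])
Five piles.

5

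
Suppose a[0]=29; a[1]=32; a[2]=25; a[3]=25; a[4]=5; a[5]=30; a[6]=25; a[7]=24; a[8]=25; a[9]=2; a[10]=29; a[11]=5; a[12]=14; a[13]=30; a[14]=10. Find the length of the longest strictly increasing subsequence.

Let dp[i] be the length of the longest such subsequence ending at index i:
i:      0  1  2  3  4  5  6  7  8  9 10 11 12 13 14
a[i]:  29 32 25 25  5 30 25 24 25  2 29  5 14 30 10
dp:     1  2  1  1  1  2  2  2  3  1  4  2  3  5  3
Maximum dp value is 5.

5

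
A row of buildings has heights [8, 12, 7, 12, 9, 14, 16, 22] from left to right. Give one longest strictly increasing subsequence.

Patience tails give the LIS length; then backtrack through the dp parents:
8 → extends → [8]
12 → extends → [8, 12]
7 → replaces 8 → [7, 12]
12 → already a tail → [7, 12]
9 → replaces 12 → [7, 9]
14 → extends → [7, 9, 14]
16 → extends → [7, 9, 14, 16]
22 → extends → [7, 9, 14, 16, 22]
Length 5; one witness is 8, 12, 14, 16, 22.

8, 12, 14, 16, 22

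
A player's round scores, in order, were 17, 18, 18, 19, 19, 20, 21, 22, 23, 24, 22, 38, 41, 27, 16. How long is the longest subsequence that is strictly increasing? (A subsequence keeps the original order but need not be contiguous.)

10

Track the smallest tail for each achievable length (strict):
17 → extends → [17]
18 → extends → [17, 18]
18 → already a tail → [17, 18]
19 → extends → [17, 18, 19]
19 → already a tail → [17, 18, 19]
20 → extends → [17, 18, 19, 20]
21 → extends → [17, 18, 19, 20, 21]
22 → extends → [17, 18, 19, 20, 21, 22]
23 → extends → [17, 18, 19, 20, 21, 22, 23]
24 → extends → [17, 18, 19, 20, 21, 22, 23, 24]
22 → already a tail → [17, 18, 19, 20, 21, 22, 23, 24]
38 → extends → [17, 18, 19, 20, 21, 22, 23, 24, 38]
41 → extends → [17, 18, 19, 20, 21, 22, 23, 24, 38, 41]
27 → replaces 38 → [17, 18, 19, 20, 21, 22, 23, 24, 27, 41]
16 → replaces 17 → [16, 18, 19, 20, 21, 22, 23, 24, 27, 41]
Ten tails, so the longest strictly increasing subsequence has length 10 (e.g. 17, 18, 19, 20, 21, 22, 23, 24, 38, 41).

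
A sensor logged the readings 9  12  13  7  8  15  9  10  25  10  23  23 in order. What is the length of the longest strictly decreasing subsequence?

2

Negate each value so 'decreasing' becomes 'increasing', then run patience tails on the negated sequence:
-9 → extends → [-9]
-12 → replaces -9 → [-12]
-13 → replaces -12 → [-13]
-7 → extends → [-13, -7]
-8 → replaces -7 → [-13, -8]
-15 → replaces -13 → [-15, -8]
-9 → replaces -8 → [-15, -9]
-10 → replaces -9 → [-15, -10]
-25 → replaces -15 → [-25, -10]
-10 → already a tail → [-25, -10]
-23 → replaces -10 → [-25, -23]
-23 → already a tail → [-25, -23]
Two tails, so the longest strictly decreasing subsequence of the original has length 2.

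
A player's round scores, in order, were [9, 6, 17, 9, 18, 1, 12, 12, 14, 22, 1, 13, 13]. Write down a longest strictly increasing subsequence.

Patience tails give the LIS length; then backtrack through the dp parents:
9 → extends → [9]
6 → replaces 9 → [6]
17 → extends → [6, 17]
9 → replaces 17 → [6, 9]
18 → extends → [6, 9, 18]
1 → replaces 6 → [1, 9, 18]
12 → replaces 18 → [1, 9, 12]
12 → already a tail → [1, 9, 12]
14 → extends → [1, 9, 12, 14]
22 → extends → [1, 9, 12, 14, 22]
1 → already a tail → [1, 9, 12, 14, 22]
13 → replaces 14 → [1, 9, 12, 13, 22]
13 → already a tail → [1, 9, 12, 13, 22]
Length 5; one witness is 6, 9, 12, 14, 22.

6, 9, 12, 14, 22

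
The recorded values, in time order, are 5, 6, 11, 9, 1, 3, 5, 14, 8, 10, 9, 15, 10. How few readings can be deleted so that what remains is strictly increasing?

Fewest deletions = n − (longest strictly increasing subsequence).
Patience tails:
5 → extends → [5]
6 → extends → [5, 6]
11 → extends → [5, 6, 11]
9 → replaces 11 → [5, 6, 9]
1 → replaces 5 → [1, 6, 9]
3 → replaces 6 → [1, 3, 9]
5 → replaces 9 → [1, 3, 5]
14 → extends → [1, 3, 5, 14]
8 → replaces 14 → [1, 3, 5, 8]
10 → extends → [1, 3, 5, 8, 10]
9 → replaces 10 → [1, 3, 5, 8, 9]
15 → extends → [1, 3, 5, 8, 9, 15]
10 → replaces 15 → [1, 3, 5, 8, 9, 10]
Longest strictly increasing subsequence has length 6, so deletions = 13 − 6 = 7.

7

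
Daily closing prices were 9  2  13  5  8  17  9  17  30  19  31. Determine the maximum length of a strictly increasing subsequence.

7

Let dp[i] be the length of the longest such subsequence ending at index i:
i:      1  2  3  4  5  6  7  8  9 10 11
a[i]:   9  2 13  5  8 17  9 17 30 19 31
dp:     1  1  2  2  3  4  4  5  6  6  7
Maximum dp value is 7.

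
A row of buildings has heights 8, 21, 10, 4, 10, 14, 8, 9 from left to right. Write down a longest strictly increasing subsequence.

8, 10, 14

Patience tails give the LIS length; then backtrack through the dp parents:
8 → extends → [8]
21 → extends → [8, 21]
10 → replaces 21 → [8, 10]
4 → replaces 8 → [4, 10]
10 → already a tail → [4, 10]
14 → extends → [4, 10, 14]
8 → replaces 10 → [4, 8, 14]
9 → replaces 14 → [4, 8, 9]
Length 3; one witness is 8, 10, 14.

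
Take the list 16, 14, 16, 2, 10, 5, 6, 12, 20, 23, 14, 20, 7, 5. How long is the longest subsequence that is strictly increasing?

6

Track the smallest tail for each achievable length (strict):
16 → extends → [16]
14 → replaces 16 → [14]
16 → extends → [14, 16]
2 → replaces 14 → [2, 16]
10 → replaces 16 → [2, 10]
5 → replaces 10 → [2, 5]
6 → extends → [2, 5, 6]
12 → extends → [2, 5, 6, 12]
20 → extends → [2, 5, 6, 12, 20]
23 → extends → [2, 5, 6, 12, 20, 23]
14 → replaces 20 → [2, 5, 6, 12, 14, 23]
20 → replaces 23 → [2, 5, 6, 12, 14, 20]
7 → replaces 12 → [2, 5, 6, 7, 14, 20]
5 → already a tail → [2, 5, 6, 7, 14, 20]
Six tails, so the longest strictly increasing subsequence has length 6 (e.g. 2, 5, 6, 12, 20, 23).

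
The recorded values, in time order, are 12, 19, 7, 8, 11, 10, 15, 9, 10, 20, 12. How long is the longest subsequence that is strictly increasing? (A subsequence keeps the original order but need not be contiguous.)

5

Let dp[i] be the length of the longest such subsequence ending at index i:
i:      1  2  3  4  5  6  7  8  9 10 11
a[i]:  12 19  7  8 11 10 15  9 10 20 12
dp:     1  2  1  2  3  3  4  3  4  5  5
Maximum dp value is 5.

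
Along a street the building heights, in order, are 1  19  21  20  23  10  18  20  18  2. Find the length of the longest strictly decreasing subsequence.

4

Let dp[i] be the longest strictly decreasing subsequence ending at i:
i:      1  2  3  4  5  6  7  8  9 10
a[i]:   1 19 21 20 23 10 18 20 18  2
dp:     1  1  1  2  1  3  3  2  3  4
Maximum is 4.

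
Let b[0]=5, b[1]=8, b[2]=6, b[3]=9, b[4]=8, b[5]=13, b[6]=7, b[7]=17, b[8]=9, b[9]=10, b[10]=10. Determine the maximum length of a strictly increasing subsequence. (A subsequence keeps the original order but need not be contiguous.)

5

Let dp[i] be the length of the longest such subsequence ending at index i:
i:      0  1  2  3  4  5  6  7  8  9 10
b[i]:   5  8  6  9  8 13  7 17  9 10 10
dp:     1  2  2  3  3  4  3  5  4  5  5
Maximum dp value is 5.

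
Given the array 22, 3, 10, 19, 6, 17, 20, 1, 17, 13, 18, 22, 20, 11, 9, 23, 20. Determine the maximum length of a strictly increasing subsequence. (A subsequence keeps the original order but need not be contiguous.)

Let dp[i] be the length of the longest such subsequence ending at index i:
i:      1  2  3  4  5  6  7  8  9 10 11 12 13 14 15 16 17
a[i]:  22  3 10 19  6 17 20  1 17 13 18 22 20 11  9 23 20
dp:     1  1  2  3  2  3  4  1  3  3  4  5  5  3  3  6  5
Maximum dp value is 6.

6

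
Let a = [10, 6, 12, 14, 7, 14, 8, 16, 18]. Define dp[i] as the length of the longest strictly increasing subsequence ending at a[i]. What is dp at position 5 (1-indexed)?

2

dp[i] = 1 + max{dp[j] : j<i, a[j]<a[i]} (or 1 if no such j):
i:      1  2  3  4  5  6  7  8  9
a[i]:  10  6 12 14  7 14  8 16 18
dp:     1  1  2  3  2  3  3  4  5
At index 5 the value is 2.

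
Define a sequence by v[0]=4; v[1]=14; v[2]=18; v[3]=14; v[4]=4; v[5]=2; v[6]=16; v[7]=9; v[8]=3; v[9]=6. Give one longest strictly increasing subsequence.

4, 14, 18

Patience tails give the LIS length; then backtrack through the dp parents:
4 → extends → [4]
14 → extends → [4, 14]
18 → extends → [4, 14, 18]
14 → already a tail → [4, 14, 18]
4 → already a tail → [4, 14, 18]
2 → replaces 4 → [2, 14, 18]
16 → replaces 18 → [2, 14, 16]
9 → replaces 14 → [2, 9, 16]
3 → replaces 9 → [2, 3, 16]
6 → replaces 16 → [2, 3, 6]
Length 3; one witness is 4, 14, 18.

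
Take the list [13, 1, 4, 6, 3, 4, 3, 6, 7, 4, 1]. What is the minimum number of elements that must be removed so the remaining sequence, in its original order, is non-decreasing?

Fewest deletions = n − (longest non-decreasing subsequence).
Patience tails:
13 → extends → [13]
1 → replaces 13 → [1]
4 → extends → [1, 4]
6 → extends → [1, 4, 6]
3 → replaces 4 → [1, 3, 6]
4 → replaces 6 → [1, 3, 4]
3 → replaces 4 → [1, 3, 3]
6 → extends → [1, 3, 3, 6]
7 → extends → [1, 3, 3, 6, 7]
4 → replaces 6 → [1, 3, 3, 4, 7]
1 → replaces 3 → [1, 1, 3, 4, 7]
Longest non-decreasing subsequence has length 5, so deletions = 11 − 5 = 6.

6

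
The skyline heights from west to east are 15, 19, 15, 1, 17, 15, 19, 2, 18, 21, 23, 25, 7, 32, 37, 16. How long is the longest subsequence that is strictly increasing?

Track the smallest tail for each achievable length (strict):
15 → extends → [15]
19 → extends → [15, 19]
15 → already a tail → [15, 19]
1 → replaces 15 → [1, 19]
17 → replaces 19 → [1, 17]
15 → replaces 17 → [1, 15]
19 → extends → [1, 15, 19]
2 → replaces 15 → [1, 2, 19]
18 → replaces 19 → [1, 2, 18]
21 → extends → [1, 2, 18, 21]
23 → extends → [1, 2, 18, 21, 23]
25 → extends → [1, 2, 18, 21, 23, 25]
7 → replaces 18 → [1, 2, 7, 21, 23, 25]
32 → extends → [1, 2, 7, 21, 23, 25, 32]
37 → extends → [1, 2, 7, 21, 23, 25, 32, 37]
16 → replaces 21 → [1, 2, 7, 16, 23, 25, 32, 37]
Eight tails, so the longest strictly increasing subsequence has length 8 (e.g. 15, 17, 19, 21, 23, 25, 32, 37).

8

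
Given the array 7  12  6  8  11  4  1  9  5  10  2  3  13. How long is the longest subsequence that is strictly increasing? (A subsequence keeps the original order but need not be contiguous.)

5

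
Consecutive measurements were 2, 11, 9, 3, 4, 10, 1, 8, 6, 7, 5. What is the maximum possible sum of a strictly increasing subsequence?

22

Let S[i] be the best sum of a strictly increasing subsequence ending at i:
i:      1  2  3  4  5  6  7  8  9 10 11
a[i]:   2 11  9  3  4 10  1  8  6  7  5
S:      2 13 11  5  9 21  1 17 15 22 14
Maximum is 22 (e.g. 2 + 3 + 4 + 6 + 7).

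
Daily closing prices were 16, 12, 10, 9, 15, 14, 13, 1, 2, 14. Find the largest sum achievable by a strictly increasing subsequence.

Let S[i] be the best sum of a strictly increasing subsequence ending at i:
i:      1  2  3  4  5  6  7  8  9 10
a[i]:  16 12 10  9 15 14 13  1  2 14
S:     16 12 10  9 27 26 25  1  3 39
Maximum is 39 (e.g. 12 + 13 + 14).

39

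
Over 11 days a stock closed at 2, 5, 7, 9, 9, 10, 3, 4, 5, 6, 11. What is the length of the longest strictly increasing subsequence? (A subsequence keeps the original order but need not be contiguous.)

6

Let dp[i] be the length of the longest such subsequence ending at index i:
i:      1  2  3  4  5  6  7  8  9 10 11
a[i]:   2  5  7  9  9 10  3  4  5  6 11
dp:     1  2  3  4  4  5  2  3  4  5  6
Maximum dp value is 6.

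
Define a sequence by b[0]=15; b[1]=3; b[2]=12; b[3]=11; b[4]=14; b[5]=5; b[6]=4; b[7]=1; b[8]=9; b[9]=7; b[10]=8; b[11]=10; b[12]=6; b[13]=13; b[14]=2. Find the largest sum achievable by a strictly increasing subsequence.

46

Let S[i] be the best sum of a strictly increasing subsequence ending at i:
i:      0  1  2  3  4  5  6  7  8  9 10 11 12 13 14
b[i]:  15  3 12 11 14  5  4  1  9  7  8 10  6 13  2
S:     15  3 15 14 29  8  7  1 17 15 23 33 14 46  3
Maximum is 46 (e.g. 3 + 5 + 7 + 8 + 10 + 13).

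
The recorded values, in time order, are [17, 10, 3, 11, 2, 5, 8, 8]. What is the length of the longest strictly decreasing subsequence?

Negate each value so 'decreasing' becomes 'increasing', then run patience tails on the negated sequence:
-17 → extends → [-17]
-10 → extends → [-17, -10]
-3 → extends → [-17, -10, -3]
-11 → replaces -10 → [-17, -11, -3]
-2 → extends → [-17, -11, -3, -2]
-5 → replaces -3 → [-17, -11, -5, -2]
-8 → replaces -5 → [-17, -11, -8, -2]
-8 → already a tail → [-17, -11, -8, -2]
Four tails, so the longest strictly decreasing subsequence of the original has length 4.

4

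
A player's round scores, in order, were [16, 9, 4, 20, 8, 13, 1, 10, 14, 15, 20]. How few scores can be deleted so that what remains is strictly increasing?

5

Fewest deletions = n − (longest strictly increasing subsequence).
Patience tails:
16 → extends → [16]
9 → replaces 16 → [9]
4 → replaces 9 → [4]
20 → extends → [4, 20]
8 → replaces 20 → [4, 8]
13 → extends → [4, 8, 13]
1 → replaces 4 → [1, 8, 13]
10 → replaces 13 → [1, 8, 10]
14 → extends → [1, 8, 10, 14]
15 → extends → [1, 8, 10, 14, 15]
20 → extends → [1, 8, 10, 14, 15, 20]
Longest strictly increasing subsequence has length 6, so deletions = 11 − 6 = 5.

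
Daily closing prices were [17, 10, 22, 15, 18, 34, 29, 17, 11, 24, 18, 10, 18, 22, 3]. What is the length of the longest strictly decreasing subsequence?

6

Negate each value so 'decreasing' becomes 'increasing', then run patience tails on the negated sequence:
-17 → extends → [-17]
-10 → extends → [-17, -10]
-22 → replaces -17 → [-22, -10]
-15 → replaces -10 → [-22, -15]
-18 → replaces -15 → [-22, -18]
-34 → replaces -22 → [-34, -18]
-29 → replaces -18 → [-34, -29]
-17 → extends → [-34, -29, -17]
-11 → extends → [-34, -29, -17, -11]
-24 → replaces -17 → [-34, -29, -24, -11]
-18 → replaces -11 → [-34, -29, -24, -18]
-10 → extends → [-34, -29, -24, -18, -10]
-18 → already a tail → [-34, -29, -24, -18, -10]
-22 → replaces -18 → [-34, -29, -24, -22, -10]
-3 → extends → [-34, -29, -24, -22, -10, -3]
Six tails, so the longest strictly decreasing subsequence of the original has length 6.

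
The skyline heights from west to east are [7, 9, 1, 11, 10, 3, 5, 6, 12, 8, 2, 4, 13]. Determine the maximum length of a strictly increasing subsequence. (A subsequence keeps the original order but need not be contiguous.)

Let dp[i] be the length of the longest such subsequence ending at index i:
i:      1  2  3  4  5  6  7  8  9 10 11 12 13
a[i]:   7  9  1 11 10  3  5  6 12  8  2  4 13
dp:     1  2  1  3  3  2  3  4  5  5  2  3  6
Maximum dp value is 6.

6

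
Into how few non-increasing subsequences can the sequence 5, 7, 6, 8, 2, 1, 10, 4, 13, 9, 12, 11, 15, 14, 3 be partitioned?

Place each on the leftmost legal pile:
5 → new pile 1 (tops now [5])
7 → new pile 2 (tops now [5, 7])
6 → pile 2 (tops now [5, 6])
8 → new pile 3 (tops now [5, 6, 8])
2 → pile 1 (tops now [2, 6, 8])
1 → pile 1 (tops now [1, 6, 8])
10 → new pile 4 (tops now [1, 6, 8, 10])
4 → pile 2 (tops now [1, 4, 8, 10])
13 → new pile 5 (tops now [1, 4, 8, 10, 13])
9 → pile 4 (tops now [1, 4, 8, 9, 13])
12 → pile 5 (tops now [1, 4, 8, 9, 12])
11 → pile 5 (tops now [1, 4, 8, 9, 11])
15 → new pile 6 (tops now [1, 4, 8, 9, 11, 15])
14 → pile 6 (tops now [1, 4, 8, 9, 11, 14])
3 → pile 2 (tops now [1, 3, 8, 9, 11, 14])
Six piles.

6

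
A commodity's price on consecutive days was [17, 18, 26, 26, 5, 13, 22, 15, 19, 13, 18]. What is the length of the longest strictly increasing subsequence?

Track the smallest tail for each achievable length (strict):
17 → extends → [17]
18 → extends → [17, 18]
26 → extends → [17, 18, 26]
26 → already a tail → [17, 18, 26]
5 → replaces 17 → [5, 18, 26]
13 → replaces 18 → [5, 13, 26]
22 → replaces 26 → [5, 13, 22]
15 → replaces 22 → [5, 13, 15]
19 → extends → [5, 13, 15, 19]
13 → already a tail → [5, 13, 15, 19]
18 → replaces 19 → [5, 13, 15, 18]
Four tails, so the longest strictly increasing subsequence has length 4 (e.g. 5, 13, 15, 19).

4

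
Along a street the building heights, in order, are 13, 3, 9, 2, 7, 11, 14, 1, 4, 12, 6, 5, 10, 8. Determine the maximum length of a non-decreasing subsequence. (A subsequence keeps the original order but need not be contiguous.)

4

Let dp[i] be the length of the longest such subsequence ending at index i:
i:      1  2  3  4  5  6  7  8  9 10 11 12 13 14
a[i]:  13  3  9  2  7 11 14  1  4 12  6  5 10  8
dp:     1  1  2  1  2  3  4  1  2  4  3  3  4  4
Maximum dp value is 4.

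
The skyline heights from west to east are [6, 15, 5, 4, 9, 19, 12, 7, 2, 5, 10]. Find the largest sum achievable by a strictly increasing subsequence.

Let S[i] be the best sum of a strictly increasing subsequence ending at i:
i:      1  2  3  4  5  6  7  8  9 10 11
a[i]:   6 15  5  4  9 19 12  7  2  5 10
S:      6 21  5  4 15 40 27 13  2  9 25
Maximum is 40 (e.g. 6 + 15 + 19).

40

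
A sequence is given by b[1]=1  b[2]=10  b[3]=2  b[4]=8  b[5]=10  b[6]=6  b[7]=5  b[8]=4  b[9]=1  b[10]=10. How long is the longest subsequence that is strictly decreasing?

Let dp[i] be the longest strictly decreasing subsequence ending at i:
i:      1  2  3  4  5  6  7  8  9 10
b[i]:   1 10  2  8 10  6  5  4  1 10
dp:     1  1  2  2  1  3  4  5  6  1
Maximum is 6.

6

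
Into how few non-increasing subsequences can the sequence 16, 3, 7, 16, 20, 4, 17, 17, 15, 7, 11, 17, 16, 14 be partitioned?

5

Place each on the leftmost legal pile:
16 → new pile 1 (tops now [16])
3 → pile 1 (tops now [3])
7 → new pile 2 (tops now [3, 7])
16 → new pile 3 (tops now [3, 7, 16])
20 → new pile 4 (tops now [3, 7, 16, 20])
4 → pile 2 (tops now [3, 4, 16, 20])
17 → pile 4 (tops now [3, 4, 16, 17])
17 → pile 4 (tops now [3, 4, 16, 17])
15 → pile 3 (tops now [3, 4, 15, 17])
7 → pile 3 (tops now [3, 4, 7, 17])
11 → pile 4 (tops now [3, 4, 7, 11])
17 → new pile 5 (tops now [3, 4, 7, 11, 17])
16 → pile 5 (tops now [3, 4, 7, 11, 16])
14 → pile 5 (tops now [3, 4, 7, 11, 14])
Five piles.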